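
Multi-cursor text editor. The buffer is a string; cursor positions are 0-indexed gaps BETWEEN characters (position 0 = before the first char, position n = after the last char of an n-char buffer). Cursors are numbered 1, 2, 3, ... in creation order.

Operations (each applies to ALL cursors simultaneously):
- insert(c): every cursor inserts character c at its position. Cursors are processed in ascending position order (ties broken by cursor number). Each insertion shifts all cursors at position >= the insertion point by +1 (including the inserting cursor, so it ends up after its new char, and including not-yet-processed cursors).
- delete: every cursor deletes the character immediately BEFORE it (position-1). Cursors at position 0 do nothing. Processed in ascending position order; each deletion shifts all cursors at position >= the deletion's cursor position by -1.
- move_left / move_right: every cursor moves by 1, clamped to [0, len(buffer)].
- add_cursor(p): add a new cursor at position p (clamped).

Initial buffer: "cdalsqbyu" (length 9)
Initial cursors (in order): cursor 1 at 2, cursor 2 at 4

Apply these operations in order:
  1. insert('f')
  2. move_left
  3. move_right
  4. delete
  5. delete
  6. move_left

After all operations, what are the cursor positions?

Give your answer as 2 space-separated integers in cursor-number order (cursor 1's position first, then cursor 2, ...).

After op 1 (insert('f')): buffer="cdfalfsqbyu" (len 11), cursors c1@3 c2@6, authorship ..1..2.....
After op 2 (move_left): buffer="cdfalfsqbyu" (len 11), cursors c1@2 c2@5, authorship ..1..2.....
After op 3 (move_right): buffer="cdfalfsqbyu" (len 11), cursors c1@3 c2@6, authorship ..1..2.....
After op 4 (delete): buffer="cdalsqbyu" (len 9), cursors c1@2 c2@4, authorship .........
After op 5 (delete): buffer="casqbyu" (len 7), cursors c1@1 c2@2, authorship .......
After op 6 (move_left): buffer="casqbyu" (len 7), cursors c1@0 c2@1, authorship .......

Answer: 0 1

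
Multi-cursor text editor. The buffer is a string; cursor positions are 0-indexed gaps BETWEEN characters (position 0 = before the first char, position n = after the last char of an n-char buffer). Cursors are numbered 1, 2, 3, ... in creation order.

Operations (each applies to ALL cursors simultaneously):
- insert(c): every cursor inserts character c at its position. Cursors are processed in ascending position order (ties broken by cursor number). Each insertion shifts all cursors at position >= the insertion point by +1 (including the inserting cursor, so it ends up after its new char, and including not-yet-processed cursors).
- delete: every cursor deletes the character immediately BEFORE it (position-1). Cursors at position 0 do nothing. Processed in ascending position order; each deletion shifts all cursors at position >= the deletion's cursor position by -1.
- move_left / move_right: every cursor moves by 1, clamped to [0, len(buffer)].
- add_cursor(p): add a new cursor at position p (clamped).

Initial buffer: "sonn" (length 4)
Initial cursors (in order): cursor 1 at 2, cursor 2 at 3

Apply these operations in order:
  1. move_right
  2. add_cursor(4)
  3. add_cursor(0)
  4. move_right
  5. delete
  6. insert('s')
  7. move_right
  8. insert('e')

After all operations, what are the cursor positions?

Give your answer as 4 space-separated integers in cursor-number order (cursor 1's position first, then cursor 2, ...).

After op 1 (move_right): buffer="sonn" (len 4), cursors c1@3 c2@4, authorship ....
After op 2 (add_cursor(4)): buffer="sonn" (len 4), cursors c1@3 c2@4 c3@4, authorship ....
After op 3 (add_cursor(0)): buffer="sonn" (len 4), cursors c4@0 c1@3 c2@4 c3@4, authorship ....
After op 4 (move_right): buffer="sonn" (len 4), cursors c4@1 c1@4 c2@4 c3@4, authorship ....
After op 5 (delete): buffer="" (len 0), cursors c1@0 c2@0 c3@0 c4@0, authorship 
After op 6 (insert('s')): buffer="ssss" (len 4), cursors c1@4 c2@4 c3@4 c4@4, authorship 1234
After op 7 (move_right): buffer="ssss" (len 4), cursors c1@4 c2@4 c3@4 c4@4, authorship 1234
After op 8 (insert('e')): buffer="sssseeee" (len 8), cursors c1@8 c2@8 c3@8 c4@8, authorship 12341234

Answer: 8 8 8 8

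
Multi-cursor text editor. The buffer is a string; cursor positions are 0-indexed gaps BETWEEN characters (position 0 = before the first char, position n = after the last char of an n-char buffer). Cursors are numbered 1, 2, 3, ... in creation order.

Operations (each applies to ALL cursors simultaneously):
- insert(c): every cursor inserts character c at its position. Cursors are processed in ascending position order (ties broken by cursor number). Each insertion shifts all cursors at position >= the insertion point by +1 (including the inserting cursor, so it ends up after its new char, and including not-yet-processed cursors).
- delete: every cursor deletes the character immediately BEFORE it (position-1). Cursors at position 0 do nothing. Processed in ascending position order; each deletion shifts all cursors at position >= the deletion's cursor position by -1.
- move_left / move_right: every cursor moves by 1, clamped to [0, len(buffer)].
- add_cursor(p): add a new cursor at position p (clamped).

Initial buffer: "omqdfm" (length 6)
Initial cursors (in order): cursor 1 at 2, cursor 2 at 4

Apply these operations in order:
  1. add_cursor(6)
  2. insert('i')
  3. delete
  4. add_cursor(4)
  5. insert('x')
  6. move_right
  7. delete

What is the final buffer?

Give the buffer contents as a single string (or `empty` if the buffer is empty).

After op 1 (add_cursor(6)): buffer="omqdfm" (len 6), cursors c1@2 c2@4 c3@6, authorship ......
After op 2 (insert('i')): buffer="omiqdifmi" (len 9), cursors c1@3 c2@6 c3@9, authorship ..1..2..3
After op 3 (delete): buffer="omqdfm" (len 6), cursors c1@2 c2@4 c3@6, authorship ......
After op 4 (add_cursor(4)): buffer="omqdfm" (len 6), cursors c1@2 c2@4 c4@4 c3@6, authorship ......
After op 5 (insert('x')): buffer="omxqdxxfmx" (len 10), cursors c1@3 c2@7 c4@7 c3@10, authorship ..1..24..3
After op 6 (move_right): buffer="omxqdxxfmx" (len 10), cursors c1@4 c2@8 c4@8 c3@10, authorship ..1..24..3
After op 7 (delete): buffer="omxdxm" (len 6), cursors c1@3 c2@5 c4@5 c3@6, authorship ..1.2.

Answer: omxdxm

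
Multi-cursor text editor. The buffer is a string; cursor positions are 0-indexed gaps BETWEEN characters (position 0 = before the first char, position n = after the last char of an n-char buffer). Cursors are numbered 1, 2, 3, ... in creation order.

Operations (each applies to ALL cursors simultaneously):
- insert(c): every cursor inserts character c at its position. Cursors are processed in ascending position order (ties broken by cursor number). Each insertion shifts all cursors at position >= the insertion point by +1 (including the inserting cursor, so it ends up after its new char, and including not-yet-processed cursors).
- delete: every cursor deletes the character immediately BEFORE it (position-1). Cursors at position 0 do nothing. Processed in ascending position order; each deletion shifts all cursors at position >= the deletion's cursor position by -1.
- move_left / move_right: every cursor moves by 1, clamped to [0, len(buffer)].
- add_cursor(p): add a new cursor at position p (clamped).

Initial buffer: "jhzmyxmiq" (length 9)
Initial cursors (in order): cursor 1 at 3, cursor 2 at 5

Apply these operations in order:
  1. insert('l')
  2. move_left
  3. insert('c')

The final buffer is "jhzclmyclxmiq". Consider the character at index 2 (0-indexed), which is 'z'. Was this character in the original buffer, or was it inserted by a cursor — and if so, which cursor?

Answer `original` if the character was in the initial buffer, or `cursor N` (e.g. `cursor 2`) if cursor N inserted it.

Answer: original

Derivation:
After op 1 (insert('l')): buffer="jhzlmylxmiq" (len 11), cursors c1@4 c2@7, authorship ...1..2....
After op 2 (move_left): buffer="jhzlmylxmiq" (len 11), cursors c1@3 c2@6, authorship ...1..2....
After op 3 (insert('c')): buffer="jhzclmyclxmiq" (len 13), cursors c1@4 c2@8, authorship ...11..22....
Authorship (.=original, N=cursor N): . . . 1 1 . . 2 2 . . . .
Index 2: author = original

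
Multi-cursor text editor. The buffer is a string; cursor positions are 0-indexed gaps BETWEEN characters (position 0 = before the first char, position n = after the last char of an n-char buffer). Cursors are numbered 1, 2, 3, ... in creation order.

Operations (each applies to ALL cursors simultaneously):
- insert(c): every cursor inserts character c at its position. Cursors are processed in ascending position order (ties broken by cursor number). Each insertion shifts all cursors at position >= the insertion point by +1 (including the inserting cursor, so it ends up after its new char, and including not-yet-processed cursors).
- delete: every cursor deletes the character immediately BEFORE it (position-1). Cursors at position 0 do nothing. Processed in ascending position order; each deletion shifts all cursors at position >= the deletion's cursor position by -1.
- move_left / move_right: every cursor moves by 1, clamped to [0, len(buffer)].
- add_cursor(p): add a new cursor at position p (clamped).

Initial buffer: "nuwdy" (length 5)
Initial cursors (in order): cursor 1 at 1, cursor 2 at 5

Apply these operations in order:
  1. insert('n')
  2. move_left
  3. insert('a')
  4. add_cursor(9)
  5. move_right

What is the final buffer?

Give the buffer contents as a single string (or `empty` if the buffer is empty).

After op 1 (insert('n')): buffer="nnuwdyn" (len 7), cursors c1@2 c2@7, authorship .1....2
After op 2 (move_left): buffer="nnuwdyn" (len 7), cursors c1@1 c2@6, authorship .1....2
After op 3 (insert('a')): buffer="nanuwdyan" (len 9), cursors c1@2 c2@8, authorship .11....22
After op 4 (add_cursor(9)): buffer="nanuwdyan" (len 9), cursors c1@2 c2@8 c3@9, authorship .11....22
After op 5 (move_right): buffer="nanuwdyan" (len 9), cursors c1@3 c2@9 c3@9, authorship .11....22

Answer: nanuwdyan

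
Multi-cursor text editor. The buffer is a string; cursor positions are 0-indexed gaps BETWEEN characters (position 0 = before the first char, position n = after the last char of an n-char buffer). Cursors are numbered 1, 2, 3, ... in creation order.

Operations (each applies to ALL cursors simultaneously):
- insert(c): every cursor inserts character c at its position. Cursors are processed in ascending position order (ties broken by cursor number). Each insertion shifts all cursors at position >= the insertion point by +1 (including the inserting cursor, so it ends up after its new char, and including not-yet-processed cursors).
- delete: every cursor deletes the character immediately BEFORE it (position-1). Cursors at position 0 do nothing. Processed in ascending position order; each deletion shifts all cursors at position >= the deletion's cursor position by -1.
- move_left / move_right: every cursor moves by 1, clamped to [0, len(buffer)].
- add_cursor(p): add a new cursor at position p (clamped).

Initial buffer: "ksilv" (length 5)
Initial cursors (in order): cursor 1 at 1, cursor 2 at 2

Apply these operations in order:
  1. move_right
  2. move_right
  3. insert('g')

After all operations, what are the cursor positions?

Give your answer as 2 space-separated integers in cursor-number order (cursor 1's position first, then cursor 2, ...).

After op 1 (move_right): buffer="ksilv" (len 5), cursors c1@2 c2@3, authorship .....
After op 2 (move_right): buffer="ksilv" (len 5), cursors c1@3 c2@4, authorship .....
After op 3 (insert('g')): buffer="ksiglgv" (len 7), cursors c1@4 c2@6, authorship ...1.2.

Answer: 4 6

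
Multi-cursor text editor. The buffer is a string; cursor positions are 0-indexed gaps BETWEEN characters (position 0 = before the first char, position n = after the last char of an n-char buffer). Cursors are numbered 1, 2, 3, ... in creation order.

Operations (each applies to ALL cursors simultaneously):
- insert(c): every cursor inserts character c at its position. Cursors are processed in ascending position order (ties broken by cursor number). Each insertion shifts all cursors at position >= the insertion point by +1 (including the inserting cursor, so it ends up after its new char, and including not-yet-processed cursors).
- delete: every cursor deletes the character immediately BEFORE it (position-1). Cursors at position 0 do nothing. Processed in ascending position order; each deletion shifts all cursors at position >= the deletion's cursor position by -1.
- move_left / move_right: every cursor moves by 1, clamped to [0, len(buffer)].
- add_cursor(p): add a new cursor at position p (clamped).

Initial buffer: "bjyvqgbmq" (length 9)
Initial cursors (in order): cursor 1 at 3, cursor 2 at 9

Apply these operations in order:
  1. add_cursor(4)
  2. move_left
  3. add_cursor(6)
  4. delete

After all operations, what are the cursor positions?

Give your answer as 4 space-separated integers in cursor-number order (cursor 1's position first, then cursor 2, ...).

Answer: 1 4 1 3

Derivation:
After op 1 (add_cursor(4)): buffer="bjyvqgbmq" (len 9), cursors c1@3 c3@4 c2@9, authorship .........
After op 2 (move_left): buffer="bjyvqgbmq" (len 9), cursors c1@2 c3@3 c2@8, authorship .........
After op 3 (add_cursor(6)): buffer="bjyvqgbmq" (len 9), cursors c1@2 c3@3 c4@6 c2@8, authorship .........
After op 4 (delete): buffer="bvqbq" (len 5), cursors c1@1 c3@1 c4@3 c2@4, authorship .....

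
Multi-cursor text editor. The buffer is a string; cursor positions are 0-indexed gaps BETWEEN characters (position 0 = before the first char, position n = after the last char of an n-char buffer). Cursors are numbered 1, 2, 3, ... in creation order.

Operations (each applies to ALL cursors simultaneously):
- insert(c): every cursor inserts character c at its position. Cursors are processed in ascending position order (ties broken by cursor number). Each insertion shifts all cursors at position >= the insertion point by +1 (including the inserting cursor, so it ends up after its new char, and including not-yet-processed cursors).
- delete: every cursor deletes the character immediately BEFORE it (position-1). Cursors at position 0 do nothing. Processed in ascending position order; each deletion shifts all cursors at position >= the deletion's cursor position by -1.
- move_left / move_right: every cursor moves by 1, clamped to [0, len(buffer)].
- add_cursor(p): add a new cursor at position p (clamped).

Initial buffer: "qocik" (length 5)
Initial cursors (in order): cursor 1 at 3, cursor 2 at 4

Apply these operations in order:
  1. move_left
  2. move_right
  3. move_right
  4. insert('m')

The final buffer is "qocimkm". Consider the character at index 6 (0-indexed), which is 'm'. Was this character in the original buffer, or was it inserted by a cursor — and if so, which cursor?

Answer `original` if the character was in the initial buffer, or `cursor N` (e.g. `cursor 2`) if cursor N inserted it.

Answer: cursor 2

Derivation:
After op 1 (move_left): buffer="qocik" (len 5), cursors c1@2 c2@3, authorship .....
After op 2 (move_right): buffer="qocik" (len 5), cursors c1@3 c2@4, authorship .....
After op 3 (move_right): buffer="qocik" (len 5), cursors c1@4 c2@5, authorship .....
After op 4 (insert('m')): buffer="qocimkm" (len 7), cursors c1@5 c2@7, authorship ....1.2
Authorship (.=original, N=cursor N): . . . . 1 . 2
Index 6: author = 2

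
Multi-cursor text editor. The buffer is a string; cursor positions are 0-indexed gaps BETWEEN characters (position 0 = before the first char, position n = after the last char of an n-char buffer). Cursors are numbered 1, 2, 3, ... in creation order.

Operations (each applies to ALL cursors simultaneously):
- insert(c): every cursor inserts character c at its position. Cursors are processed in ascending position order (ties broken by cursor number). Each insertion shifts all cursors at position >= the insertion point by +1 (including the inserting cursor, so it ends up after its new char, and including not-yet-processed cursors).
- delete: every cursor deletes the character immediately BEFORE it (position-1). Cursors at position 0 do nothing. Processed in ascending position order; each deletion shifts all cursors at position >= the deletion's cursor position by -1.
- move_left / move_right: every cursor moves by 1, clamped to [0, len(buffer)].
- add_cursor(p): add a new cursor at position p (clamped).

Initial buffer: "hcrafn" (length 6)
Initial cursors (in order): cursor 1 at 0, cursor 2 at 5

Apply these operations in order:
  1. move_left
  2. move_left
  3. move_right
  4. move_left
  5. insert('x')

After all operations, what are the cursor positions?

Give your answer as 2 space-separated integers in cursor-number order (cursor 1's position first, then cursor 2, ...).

Answer: 1 5

Derivation:
After op 1 (move_left): buffer="hcrafn" (len 6), cursors c1@0 c2@4, authorship ......
After op 2 (move_left): buffer="hcrafn" (len 6), cursors c1@0 c2@3, authorship ......
After op 3 (move_right): buffer="hcrafn" (len 6), cursors c1@1 c2@4, authorship ......
After op 4 (move_left): buffer="hcrafn" (len 6), cursors c1@0 c2@3, authorship ......
After op 5 (insert('x')): buffer="xhcrxafn" (len 8), cursors c1@1 c2@5, authorship 1...2...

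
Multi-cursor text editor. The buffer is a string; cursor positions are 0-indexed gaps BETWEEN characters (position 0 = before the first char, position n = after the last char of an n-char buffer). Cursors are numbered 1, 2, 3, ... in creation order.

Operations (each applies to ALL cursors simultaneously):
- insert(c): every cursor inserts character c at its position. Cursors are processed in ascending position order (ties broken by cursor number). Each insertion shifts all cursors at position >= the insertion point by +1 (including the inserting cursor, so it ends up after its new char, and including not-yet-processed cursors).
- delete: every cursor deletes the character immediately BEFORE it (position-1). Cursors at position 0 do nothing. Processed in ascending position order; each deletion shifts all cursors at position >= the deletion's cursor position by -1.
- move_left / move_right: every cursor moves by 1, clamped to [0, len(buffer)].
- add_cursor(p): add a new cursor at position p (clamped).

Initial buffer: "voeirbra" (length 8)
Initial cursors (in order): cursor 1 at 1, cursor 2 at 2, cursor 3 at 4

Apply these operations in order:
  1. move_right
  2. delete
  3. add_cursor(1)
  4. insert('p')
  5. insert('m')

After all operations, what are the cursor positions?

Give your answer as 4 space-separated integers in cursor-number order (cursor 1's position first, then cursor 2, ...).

Answer: 7 7 10 7

Derivation:
After op 1 (move_right): buffer="voeirbra" (len 8), cursors c1@2 c2@3 c3@5, authorship ........
After op 2 (delete): buffer="vibra" (len 5), cursors c1@1 c2@1 c3@2, authorship .....
After op 3 (add_cursor(1)): buffer="vibra" (len 5), cursors c1@1 c2@1 c4@1 c3@2, authorship .....
After op 4 (insert('p')): buffer="vpppipbra" (len 9), cursors c1@4 c2@4 c4@4 c3@6, authorship .124.3...
After op 5 (insert('m')): buffer="vpppmmmipmbra" (len 13), cursors c1@7 c2@7 c4@7 c3@10, authorship .124124.33...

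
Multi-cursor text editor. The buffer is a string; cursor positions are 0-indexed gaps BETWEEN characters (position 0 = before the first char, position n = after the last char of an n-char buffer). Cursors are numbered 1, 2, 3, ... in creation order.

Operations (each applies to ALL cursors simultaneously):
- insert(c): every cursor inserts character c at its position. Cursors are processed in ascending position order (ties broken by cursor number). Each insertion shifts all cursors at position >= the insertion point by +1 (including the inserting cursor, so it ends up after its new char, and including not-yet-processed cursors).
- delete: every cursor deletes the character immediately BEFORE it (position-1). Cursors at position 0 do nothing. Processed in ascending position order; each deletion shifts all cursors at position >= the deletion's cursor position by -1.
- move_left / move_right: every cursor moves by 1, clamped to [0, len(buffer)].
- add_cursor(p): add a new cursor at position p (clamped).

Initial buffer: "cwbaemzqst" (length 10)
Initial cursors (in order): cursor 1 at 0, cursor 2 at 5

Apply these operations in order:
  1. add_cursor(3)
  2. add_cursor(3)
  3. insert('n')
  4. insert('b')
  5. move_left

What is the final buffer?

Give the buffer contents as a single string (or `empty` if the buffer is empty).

After op 1 (add_cursor(3)): buffer="cwbaemzqst" (len 10), cursors c1@0 c3@3 c2@5, authorship ..........
After op 2 (add_cursor(3)): buffer="cwbaemzqst" (len 10), cursors c1@0 c3@3 c4@3 c2@5, authorship ..........
After op 3 (insert('n')): buffer="ncwbnnaenmzqst" (len 14), cursors c1@1 c3@6 c4@6 c2@9, authorship 1...34..2.....
After op 4 (insert('b')): buffer="nbcwbnnbbaenbmzqst" (len 18), cursors c1@2 c3@9 c4@9 c2@13, authorship 11...3434..22.....
After op 5 (move_left): buffer="nbcwbnnbbaenbmzqst" (len 18), cursors c1@1 c3@8 c4@8 c2@12, authorship 11...3434..22.....

Answer: nbcwbnnbbaenbmzqst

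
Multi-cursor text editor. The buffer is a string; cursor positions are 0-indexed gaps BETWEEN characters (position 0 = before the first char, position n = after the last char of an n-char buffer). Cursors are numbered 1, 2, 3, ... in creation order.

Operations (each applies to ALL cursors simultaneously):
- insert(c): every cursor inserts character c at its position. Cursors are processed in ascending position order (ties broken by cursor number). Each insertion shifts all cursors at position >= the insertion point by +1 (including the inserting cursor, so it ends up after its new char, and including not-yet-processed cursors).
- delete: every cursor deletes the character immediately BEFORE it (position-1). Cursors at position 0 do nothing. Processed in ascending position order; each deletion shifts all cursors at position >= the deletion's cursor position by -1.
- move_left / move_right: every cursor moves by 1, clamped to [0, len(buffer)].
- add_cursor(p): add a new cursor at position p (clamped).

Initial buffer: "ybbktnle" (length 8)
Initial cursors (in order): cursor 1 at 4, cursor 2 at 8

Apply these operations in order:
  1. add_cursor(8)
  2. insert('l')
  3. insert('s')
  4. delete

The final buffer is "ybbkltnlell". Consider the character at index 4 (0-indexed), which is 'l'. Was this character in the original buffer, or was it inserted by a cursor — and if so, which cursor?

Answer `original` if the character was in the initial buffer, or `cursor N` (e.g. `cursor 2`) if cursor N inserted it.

After op 1 (add_cursor(8)): buffer="ybbktnle" (len 8), cursors c1@4 c2@8 c3@8, authorship ........
After op 2 (insert('l')): buffer="ybbkltnlell" (len 11), cursors c1@5 c2@11 c3@11, authorship ....1....23
After op 3 (insert('s')): buffer="ybbklstnlellss" (len 14), cursors c1@6 c2@14 c3@14, authorship ....11....2323
After op 4 (delete): buffer="ybbkltnlell" (len 11), cursors c1@5 c2@11 c3@11, authorship ....1....23
Authorship (.=original, N=cursor N): . . . . 1 . . . . 2 3
Index 4: author = 1

Answer: cursor 1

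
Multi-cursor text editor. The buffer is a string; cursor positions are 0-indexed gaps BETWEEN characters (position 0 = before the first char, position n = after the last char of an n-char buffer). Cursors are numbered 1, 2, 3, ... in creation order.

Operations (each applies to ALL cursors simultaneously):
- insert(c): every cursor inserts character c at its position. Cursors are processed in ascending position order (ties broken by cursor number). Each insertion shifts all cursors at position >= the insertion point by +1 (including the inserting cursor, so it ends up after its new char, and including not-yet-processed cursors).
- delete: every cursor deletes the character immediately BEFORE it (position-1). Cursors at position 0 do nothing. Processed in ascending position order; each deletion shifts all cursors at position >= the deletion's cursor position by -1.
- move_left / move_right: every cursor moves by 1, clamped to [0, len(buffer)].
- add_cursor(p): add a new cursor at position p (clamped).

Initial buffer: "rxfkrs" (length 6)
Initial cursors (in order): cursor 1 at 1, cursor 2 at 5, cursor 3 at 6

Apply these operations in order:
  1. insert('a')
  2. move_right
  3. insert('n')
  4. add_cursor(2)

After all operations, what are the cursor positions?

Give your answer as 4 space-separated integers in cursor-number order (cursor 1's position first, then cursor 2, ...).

After op 1 (insert('a')): buffer="raxfkrasa" (len 9), cursors c1@2 c2@7 c3@9, authorship .1....2.3
After op 2 (move_right): buffer="raxfkrasa" (len 9), cursors c1@3 c2@8 c3@9, authorship .1....2.3
After op 3 (insert('n')): buffer="raxnfkrasnan" (len 12), cursors c1@4 c2@10 c3@12, authorship .1.1...2.233
After op 4 (add_cursor(2)): buffer="raxnfkrasnan" (len 12), cursors c4@2 c1@4 c2@10 c3@12, authorship .1.1...2.233

Answer: 4 10 12 2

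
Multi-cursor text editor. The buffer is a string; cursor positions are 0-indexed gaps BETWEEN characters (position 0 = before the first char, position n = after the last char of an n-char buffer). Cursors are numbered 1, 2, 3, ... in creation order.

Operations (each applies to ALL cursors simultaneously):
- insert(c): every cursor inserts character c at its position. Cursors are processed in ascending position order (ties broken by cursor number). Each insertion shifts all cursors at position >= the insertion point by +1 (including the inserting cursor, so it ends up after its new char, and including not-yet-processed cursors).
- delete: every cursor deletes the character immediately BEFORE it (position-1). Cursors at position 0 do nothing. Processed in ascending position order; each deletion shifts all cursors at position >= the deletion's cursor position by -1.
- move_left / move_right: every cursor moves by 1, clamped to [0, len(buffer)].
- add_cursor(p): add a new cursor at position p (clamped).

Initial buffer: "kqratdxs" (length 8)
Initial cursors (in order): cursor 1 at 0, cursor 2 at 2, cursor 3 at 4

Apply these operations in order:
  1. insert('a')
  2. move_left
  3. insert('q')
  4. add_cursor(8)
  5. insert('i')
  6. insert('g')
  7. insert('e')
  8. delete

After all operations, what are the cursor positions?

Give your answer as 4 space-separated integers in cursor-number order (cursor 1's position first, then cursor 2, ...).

After op 1 (insert('a')): buffer="akqaraatdxs" (len 11), cursors c1@1 c2@4 c3@7, authorship 1..2..3....
After op 2 (move_left): buffer="akqaraatdxs" (len 11), cursors c1@0 c2@3 c3@6, authorship 1..2..3....
After op 3 (insert('q')): buffer="qakqqaraqatdxs" (len 14), cursors c1@1 c2@5 c3@9, authorship 11..22..33....
After op 4 (add_cursor(8)): buffer="qakqqaraqatdxs" (len 14), cursors c1@1 c2@5 c4@8 c3@9, authorship 11..22..33....
After op 5 (insert('i')): buffer="qiakqqiaraiqiatdxs" (len 18), cursors c1@2 c2@7 c4@11 c3@13, authorship 111..222..4333....
After op 6 (insert('g')): buffer="qigakqqigaraigqigatdxs" (len 22), cursors c1@3 c2@9 c4@14 c3@17, authorship 1111..2222..443333....
After op 7 (insert('e')): buffer="qigeakqqigearaigeqigeatdxs" (len 26), cursors c1@4 c2@11 c4@17 c3@21, authorship 11111..22222..44433333....
After op 8 (delete): buffer="qigakqqigaraigqigatdxs" (len 22), cursors c1@3 c2@9 c4@14 c3@17, authorship 1111..2222..443333....

Answer: 3 9 17 14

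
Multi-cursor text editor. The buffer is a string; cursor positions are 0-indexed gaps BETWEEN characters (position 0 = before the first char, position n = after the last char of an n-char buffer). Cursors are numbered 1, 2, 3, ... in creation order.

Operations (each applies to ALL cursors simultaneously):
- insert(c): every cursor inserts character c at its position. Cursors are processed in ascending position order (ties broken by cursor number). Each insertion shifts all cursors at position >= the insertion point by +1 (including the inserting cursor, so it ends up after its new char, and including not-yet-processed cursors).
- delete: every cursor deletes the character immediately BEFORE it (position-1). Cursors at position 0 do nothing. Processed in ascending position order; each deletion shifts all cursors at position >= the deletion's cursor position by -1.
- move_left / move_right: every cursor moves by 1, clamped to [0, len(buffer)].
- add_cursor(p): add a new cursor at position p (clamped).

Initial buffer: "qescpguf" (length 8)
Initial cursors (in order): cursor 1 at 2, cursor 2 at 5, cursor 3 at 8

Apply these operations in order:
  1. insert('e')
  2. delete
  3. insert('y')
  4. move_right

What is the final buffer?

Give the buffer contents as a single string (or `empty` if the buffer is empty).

After op 1 (insert('e')): buffer="qeescpegufe" (len 11), cursors c1@3 c2@7 c3@11, authorship ..1...2...3
After op 2 (delete): buffer="qescpguf" (len 8), cursors c1@2 c2@5 c3@8, authorship ........
After op 3 (insert('y')): buffer="qeyscpygufy" (len 11), cursors c1@3 c2@7 c3@11, authorship ..1...2...3
After op 4 (move_right): buffer="qeyscpygufy" (len 11), cursors c1@4 c2@8 c3@11, authorship ..1...2...3

Answer: qeyscpygufy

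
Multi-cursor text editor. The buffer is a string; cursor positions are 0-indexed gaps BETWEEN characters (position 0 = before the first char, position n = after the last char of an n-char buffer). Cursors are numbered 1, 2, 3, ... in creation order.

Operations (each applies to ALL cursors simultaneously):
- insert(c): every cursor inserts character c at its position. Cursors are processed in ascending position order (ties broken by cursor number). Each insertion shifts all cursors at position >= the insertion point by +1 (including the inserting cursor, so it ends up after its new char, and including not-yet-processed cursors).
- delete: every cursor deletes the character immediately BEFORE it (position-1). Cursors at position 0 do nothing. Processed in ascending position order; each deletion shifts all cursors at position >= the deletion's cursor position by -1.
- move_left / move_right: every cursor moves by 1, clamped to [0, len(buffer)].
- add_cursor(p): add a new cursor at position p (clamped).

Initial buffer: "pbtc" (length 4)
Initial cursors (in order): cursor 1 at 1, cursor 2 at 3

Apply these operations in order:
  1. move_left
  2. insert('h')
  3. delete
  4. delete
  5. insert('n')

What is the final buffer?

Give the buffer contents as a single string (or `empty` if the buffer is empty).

After op 1 (move_left): buffer="pbtc" (len 4), cursors c1@0 c2@2, authorship ....
After op 2 (insert('h')): buffer="hpbhtc" (len 6), cursors c1@1 c2@4, authorship 1..2..
After op 3 (delete): buffer="pbtc" (len 4), cursors c1@0 c2@2, authorship ....
After op 4 (delete): buffer="ptc" (len 3), cursors c1@0 c2@1, authorship ...
After op 5 (insert('n')): buffer="npntc" (len 5), cursors c1@1 c2@3, authorship 1.2..

Answer: npntc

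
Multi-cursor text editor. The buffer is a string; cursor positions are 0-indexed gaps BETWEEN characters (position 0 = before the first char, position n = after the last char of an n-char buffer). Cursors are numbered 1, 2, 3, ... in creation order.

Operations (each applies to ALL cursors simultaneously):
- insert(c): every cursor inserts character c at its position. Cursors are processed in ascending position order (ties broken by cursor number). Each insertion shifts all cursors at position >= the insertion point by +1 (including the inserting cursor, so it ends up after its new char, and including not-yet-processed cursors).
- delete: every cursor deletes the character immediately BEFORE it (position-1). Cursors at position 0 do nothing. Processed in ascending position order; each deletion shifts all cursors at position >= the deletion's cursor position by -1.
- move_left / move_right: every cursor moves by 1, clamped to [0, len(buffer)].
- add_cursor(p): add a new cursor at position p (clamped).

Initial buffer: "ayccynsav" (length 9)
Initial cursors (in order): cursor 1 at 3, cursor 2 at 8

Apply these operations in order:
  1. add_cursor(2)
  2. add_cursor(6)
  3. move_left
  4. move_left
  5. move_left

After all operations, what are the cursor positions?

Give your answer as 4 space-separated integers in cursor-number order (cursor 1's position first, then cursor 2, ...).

After op 1 (add_cursor(2)): buffer="ayccynsav" (len 9), cursors c3@2 c1@3 c2@8, authorship .........
After op 2 (add_cursor(6)): buffer="ayccynsav" (len 9), cursors c3@2 c1@3 c4@6 c2@8, authorship .........
After op 3 (move_left): buffer="ayccynsav" (len 9), cursors c3@1 c1@2 c4@5 c2@7, authorship .........
After op 4 (move_left): buffer="ayccynsav" (len 9), cursors c3@0 c1@1 c4@4 c2@6, authorship .........
After op 5 (move_left): buffer="ayccynsav" (len 9), cursors c1@0 c3@0 c4@3 c2@5, authorship .........

Answer: 0 5 0 3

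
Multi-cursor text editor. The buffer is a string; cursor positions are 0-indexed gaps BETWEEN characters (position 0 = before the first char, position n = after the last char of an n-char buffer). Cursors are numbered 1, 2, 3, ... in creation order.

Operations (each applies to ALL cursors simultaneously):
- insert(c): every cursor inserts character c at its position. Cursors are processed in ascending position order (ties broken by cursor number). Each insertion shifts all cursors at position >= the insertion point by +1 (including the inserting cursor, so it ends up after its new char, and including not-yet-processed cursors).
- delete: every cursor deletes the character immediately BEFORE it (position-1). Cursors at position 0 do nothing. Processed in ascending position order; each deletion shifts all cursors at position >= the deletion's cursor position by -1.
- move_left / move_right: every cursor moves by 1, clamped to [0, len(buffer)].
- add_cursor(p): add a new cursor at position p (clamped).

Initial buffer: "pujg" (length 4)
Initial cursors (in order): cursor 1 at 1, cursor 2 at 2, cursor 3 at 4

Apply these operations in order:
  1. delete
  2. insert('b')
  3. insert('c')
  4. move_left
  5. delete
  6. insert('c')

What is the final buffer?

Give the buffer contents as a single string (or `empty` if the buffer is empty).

After op 1 (delete): buffer="j" (len 1), cursors c1@0 c2@0 c3@1, authorship .
After op 2 (insert('b')): buffer="bbjb" (len 4), cursors c1@2 c2@2 c3@4, authorship 12.3
After op 3 (insert('c')): buffer="bbccjbc" (len 7), cursors c1@4 c2@4 c3@7, authorship 1212.33
After op 4 (move_left): buffer="bbccjbc" (len 7), cursors c1@3 c2@3 c3@6, authorship 1212.33
After op 5 (delete): buffer="bcjc" (len 4), cursors c1@1 c2@1 c3@3, authorship 12.3
After op 6 (insert('c')): buffer="bcccjcc" (len 7), cursors c1@3 c2@3 c3@6, authorship 1122.33

Answer: bcccjcc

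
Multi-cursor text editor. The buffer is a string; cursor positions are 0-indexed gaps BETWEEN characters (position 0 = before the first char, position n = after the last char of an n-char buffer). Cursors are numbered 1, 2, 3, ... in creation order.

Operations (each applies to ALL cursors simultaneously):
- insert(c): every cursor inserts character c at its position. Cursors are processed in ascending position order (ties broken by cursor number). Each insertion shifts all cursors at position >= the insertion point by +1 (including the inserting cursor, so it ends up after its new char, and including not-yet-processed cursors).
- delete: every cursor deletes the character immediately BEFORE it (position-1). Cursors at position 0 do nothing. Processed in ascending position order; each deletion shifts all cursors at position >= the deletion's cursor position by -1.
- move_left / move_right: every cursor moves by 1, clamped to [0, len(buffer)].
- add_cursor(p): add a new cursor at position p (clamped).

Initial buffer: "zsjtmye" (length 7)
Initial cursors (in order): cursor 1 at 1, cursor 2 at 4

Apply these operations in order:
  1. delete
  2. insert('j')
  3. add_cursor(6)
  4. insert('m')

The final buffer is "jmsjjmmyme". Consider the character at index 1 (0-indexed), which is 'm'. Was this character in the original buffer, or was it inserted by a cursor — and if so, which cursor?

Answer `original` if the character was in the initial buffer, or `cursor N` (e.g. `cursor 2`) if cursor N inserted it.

Answer: cursor 1

Derivation:
After op 1 (delete): buffer="sjmye" (len 5), cursors c1@0 c2@2, authorship .....
After op 2 (insert('j')): buffer="jsjjmye" (len 7), cursors c1@1 c2@4, authorship 1..2...
After op 3 (add_cursor(6)): buffer="jsjjmye" (len 7), cursors c1@1 c2@4 c3@6, authorship 1..2...
After op 4 (insert('m')): buffer="jmsjjmmyme" (len 10), cursors c1@2 c2@6 c3@9, authorship 11..22..3.
Authorship (.=original, N=cursor N): 1 1 . . 2 2 . . 3 .
Index 1: author = 1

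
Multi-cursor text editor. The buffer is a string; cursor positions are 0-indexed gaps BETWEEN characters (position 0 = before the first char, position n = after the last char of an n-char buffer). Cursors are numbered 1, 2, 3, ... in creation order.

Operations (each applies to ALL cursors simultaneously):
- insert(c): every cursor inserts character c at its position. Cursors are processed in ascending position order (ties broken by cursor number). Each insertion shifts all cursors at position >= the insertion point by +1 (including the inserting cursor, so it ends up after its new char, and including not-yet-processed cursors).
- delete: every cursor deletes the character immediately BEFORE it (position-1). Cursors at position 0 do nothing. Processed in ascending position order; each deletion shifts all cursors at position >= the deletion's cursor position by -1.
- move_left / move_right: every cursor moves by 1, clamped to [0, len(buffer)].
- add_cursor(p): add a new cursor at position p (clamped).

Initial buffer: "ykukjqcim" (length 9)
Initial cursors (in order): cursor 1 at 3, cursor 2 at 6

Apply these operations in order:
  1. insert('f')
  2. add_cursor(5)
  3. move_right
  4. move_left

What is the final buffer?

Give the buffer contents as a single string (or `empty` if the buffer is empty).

Answer: ykufkjqfcim

Derivation:
After op 1 (insert('f')): buffer="ykufkjqfcim" (len 11), cursors c1@4 c2@8, authorship ...1...2...
After op 2 (add_cursor(5)): buffer="ykufkjqfcim" (len 11), cursors c1@4 c3@5 c2@8, authorship ...1...2...
After op 3 (move_right): buffer="ykufkjqfcim" (len 11), cursors c1@5 c3@6 c2@9, authorship ...1...2...
After op 4 (move_left): buffer="ykufkjqfcim" (len 11), cursors c1@4 c3@5 c2@8, authorship ...1...2...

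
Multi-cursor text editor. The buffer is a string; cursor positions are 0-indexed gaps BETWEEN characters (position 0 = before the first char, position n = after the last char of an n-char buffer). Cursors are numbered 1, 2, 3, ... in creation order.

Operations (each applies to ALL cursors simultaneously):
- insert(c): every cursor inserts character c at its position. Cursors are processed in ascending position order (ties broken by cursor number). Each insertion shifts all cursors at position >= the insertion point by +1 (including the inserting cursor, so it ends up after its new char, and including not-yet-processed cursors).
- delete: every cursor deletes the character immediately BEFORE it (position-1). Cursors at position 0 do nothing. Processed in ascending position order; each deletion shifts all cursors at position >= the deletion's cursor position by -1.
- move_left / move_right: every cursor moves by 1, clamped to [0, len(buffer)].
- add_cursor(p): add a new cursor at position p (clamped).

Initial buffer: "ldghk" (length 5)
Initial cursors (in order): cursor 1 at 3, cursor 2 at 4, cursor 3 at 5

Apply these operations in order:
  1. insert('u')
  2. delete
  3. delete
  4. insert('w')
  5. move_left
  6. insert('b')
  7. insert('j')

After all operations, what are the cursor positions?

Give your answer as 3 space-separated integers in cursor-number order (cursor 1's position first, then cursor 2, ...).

After op 1 (insert('u')): buffer="ldguhuku" (len 8), cursors c1@4 c2@6 c3@8, authorship ...1.2.3
After op 2 (delete): buffer="ldghk" (len 5), cursors c1@3 c2@4 c3@5, authorship .....
After op 3 (delete): buffer="ld" (len 2), cursors c1@2 c2@2 c3@2, authorship ..
After op 4 (insert('w')): buffer="ldwww" (len 5), cursors c1@5 c2@5 c3@5, authorship ..123
After op 5 (move_left): buffer="ldwww" (len 5), cursors c1@4 c2@4 c3@4, authorship ..123
After op 6 (insert('b')): buffer="ldwwbbbw" (len 8), cursors c1@7 c2@7 c3@7, authorship ..121233
After op 7 (insert('j')): buffer="ldwwbbbjjjw" (len 11), cursors c1@10 c2@10 c3@10, authorship ..121231233

Answer: 10 10 10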